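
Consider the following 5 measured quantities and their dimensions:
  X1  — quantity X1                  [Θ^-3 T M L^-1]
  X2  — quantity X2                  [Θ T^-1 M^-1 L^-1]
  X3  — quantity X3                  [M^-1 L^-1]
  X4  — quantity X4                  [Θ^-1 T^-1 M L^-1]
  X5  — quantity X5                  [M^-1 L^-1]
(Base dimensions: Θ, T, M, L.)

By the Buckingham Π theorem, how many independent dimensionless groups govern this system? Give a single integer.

2

Exponent matrix [Θ,T,M,L] × [X1,X2,X3,X4,X5]:
  Θ: [-3  1  0 -1  0]
  T: [ 1 -1  0 -1  0]
  M: [ 1 -1 -1  1 -1]
  L: [-1 -1 -1 -1 -1]
RREF → pivots at {X1,X2,X3} ⇒ r = 3
Π count = n − r = 5 − 3 = 2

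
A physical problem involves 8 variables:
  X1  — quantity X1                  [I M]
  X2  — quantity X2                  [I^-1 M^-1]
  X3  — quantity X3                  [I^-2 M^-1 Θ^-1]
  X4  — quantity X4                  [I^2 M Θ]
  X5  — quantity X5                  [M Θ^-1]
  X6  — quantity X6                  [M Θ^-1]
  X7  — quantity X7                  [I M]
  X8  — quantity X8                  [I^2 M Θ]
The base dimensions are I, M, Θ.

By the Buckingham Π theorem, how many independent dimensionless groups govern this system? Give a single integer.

6

Write exponents as rows I,M,Θ / cols X1,X2,X3,X4,X5,X6,X7,X8:
  I: [ 1 -1 -2  2  0  0  1  2]
  M: [ 1 -1 -1  1  1  1  1  1]
  Θ: [ 0  0 -1  1 -1 -1  0  1]
RREF → pivots at {X1,X3} ⇒ r = 2
n=8, r=2 ⇒ 6 dimensionless groups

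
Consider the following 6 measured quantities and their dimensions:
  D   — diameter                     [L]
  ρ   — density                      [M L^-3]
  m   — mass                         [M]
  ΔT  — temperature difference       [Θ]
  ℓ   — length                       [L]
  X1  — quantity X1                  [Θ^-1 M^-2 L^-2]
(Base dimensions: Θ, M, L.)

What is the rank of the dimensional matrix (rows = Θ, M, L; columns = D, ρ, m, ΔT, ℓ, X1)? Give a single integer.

3

Exponent matrix [Θ,M,L] × [D,ρ,m,ΔT,ℓ,X1]:
  Θ: [ 0  0  0  1  0 -1]
  M: [ 0  1  1  0  0 -2]
  L: [ 1 -3  0  0  1 -2]
Row reduction gives pivot columns D,ρ,ΔT; rank = 3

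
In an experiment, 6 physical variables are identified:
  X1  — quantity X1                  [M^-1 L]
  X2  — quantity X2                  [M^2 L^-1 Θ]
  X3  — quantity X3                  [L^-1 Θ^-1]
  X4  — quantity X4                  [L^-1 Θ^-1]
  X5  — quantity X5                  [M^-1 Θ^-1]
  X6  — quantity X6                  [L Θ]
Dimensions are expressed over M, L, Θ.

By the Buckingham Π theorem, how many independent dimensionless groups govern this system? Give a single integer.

4

Write exponents as rows M,L,Θ / cols X1,X2,X3,X4,X5,X6:
  M: [-1  2  0  0 -1  0]
  L: [ 1 -1 -1 -1  0  1]
  Θ: [ 0  1 -1 -1 -1  1]
Echelon form has 2 nonzero rows (pivots: X1,X2)
n=6, r=2 ⇒ 4 dimensionless groups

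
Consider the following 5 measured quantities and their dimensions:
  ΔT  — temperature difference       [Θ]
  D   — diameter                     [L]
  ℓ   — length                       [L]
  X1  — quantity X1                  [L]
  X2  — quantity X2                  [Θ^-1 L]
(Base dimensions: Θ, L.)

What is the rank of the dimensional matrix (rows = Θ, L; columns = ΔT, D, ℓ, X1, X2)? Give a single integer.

Dimensional matrix (Θ×L by ΔT×D×ℓ×X1×X2):
  Θ: [ 1  0  0  0 -1]
  L: [ 0  1  1  1  1]
RREF → pivots at {ΔT,D} ⇒ r = 2

2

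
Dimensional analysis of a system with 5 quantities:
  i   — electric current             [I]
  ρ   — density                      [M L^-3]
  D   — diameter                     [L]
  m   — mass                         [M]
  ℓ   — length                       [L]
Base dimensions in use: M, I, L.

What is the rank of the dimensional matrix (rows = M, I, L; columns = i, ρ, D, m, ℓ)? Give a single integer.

Write exponents as rows M,I,L / cols i,ρ,D,m,ℓ:
  M: [ 0  1  0  1  0]
  I: [ 1  0  0  0  0]
  L: [ 0 -3  1  0  1]
Row reduction gives pivot columns i,ρ,D; rank = 3

3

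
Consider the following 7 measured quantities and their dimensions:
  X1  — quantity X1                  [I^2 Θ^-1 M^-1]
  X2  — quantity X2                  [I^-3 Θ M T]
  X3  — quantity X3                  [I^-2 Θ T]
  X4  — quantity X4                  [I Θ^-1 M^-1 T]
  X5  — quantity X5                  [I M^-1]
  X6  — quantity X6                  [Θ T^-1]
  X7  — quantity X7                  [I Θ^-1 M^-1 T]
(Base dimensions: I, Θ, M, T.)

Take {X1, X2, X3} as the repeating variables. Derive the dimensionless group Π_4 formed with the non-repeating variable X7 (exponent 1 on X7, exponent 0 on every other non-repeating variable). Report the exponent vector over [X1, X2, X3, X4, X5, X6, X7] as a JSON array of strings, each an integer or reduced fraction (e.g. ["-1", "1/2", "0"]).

["-2", "-1", "0", "0", "0", "0", "1"]

Dimensional matrix (I×Θ×M×T by X1×X2×X3×X4×X5×X6×X7):
  I: [ 2 -3 -2  1  1  0  1]
  Θ: [-1  1  1 -1  0  1 -1]
  M: [-1  1  0 -1 -1  0 -1]
  T: [ 0  1  1  1  0 -1  1]
Row reduction gives pivot columns X1,X2,X3; rank = 3
Pivot set = {X1,X2,X3}, free = {X4,X5,X6,X7}
RREF:
  r0: [   1    0    0    2    0   -2    2]
  r1: [   0    1    0    1   -1   -2    1]
  r2: [   0    0    1    0    1    1    0]
  r3: [   0    0    0    0    0    0    0]
Fix exponent of X7 at 1, X4 at 0, X5 at 0, X6 at 0; solve each RREF row for its pivot's exponent:
  r0: exp(X1) + (2)·1 = 0 ⇒ exp(X1) = -2
  r1: exp(X2) + (1)·1 = 0 ⇒ exp(X2) = -1
  r2: exp(X3) + (0)·1 = 0 ⇒ exp(X3) = 0
Π_4 = X1^-2 · X2^-1 · X7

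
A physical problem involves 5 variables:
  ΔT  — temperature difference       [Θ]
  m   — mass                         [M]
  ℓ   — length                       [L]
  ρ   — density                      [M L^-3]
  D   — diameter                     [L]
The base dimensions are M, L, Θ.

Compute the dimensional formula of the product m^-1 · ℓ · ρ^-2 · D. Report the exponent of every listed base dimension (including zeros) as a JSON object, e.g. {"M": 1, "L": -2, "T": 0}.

{"M": -3, "L": 8, "Θ": 0}

Exponent matrix [M,L,Θ] × [ΔT,m,ℓ,ρ,D]:
  M: [ 0  1  0  1  0]
  L: [ 0  0  1 -3  1]
  Θ: [ 1  0  0  0  0]
  [M]: (-1)·1+(1)·0+(-2)·1+(1)·0 = -3
  [L]: (-1)·0+(1)·1+(-2)·-3+(1)·1 = 8
  [Θ]: (-1)·0+(1)·0+(-2)·0+(1)·0 = 0
⇒ M^-3 L^8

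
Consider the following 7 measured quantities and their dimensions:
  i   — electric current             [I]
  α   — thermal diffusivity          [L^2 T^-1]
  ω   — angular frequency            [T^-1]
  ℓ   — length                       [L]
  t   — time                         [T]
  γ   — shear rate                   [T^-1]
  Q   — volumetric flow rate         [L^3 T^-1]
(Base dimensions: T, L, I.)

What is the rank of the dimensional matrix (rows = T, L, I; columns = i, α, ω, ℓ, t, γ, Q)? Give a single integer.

3

Write exponents as rows T,L,I / cols i,α,ω,ℓ,t,γ,Q:
  T: [ 0 -1 -1  0  1 -1 -1]
  L: [ 0  2  0  1  0  0  3]
  I: [ 1  0  0  0  0  0  0]
Row reduction gives pivot columns i,α,ω; rank = 3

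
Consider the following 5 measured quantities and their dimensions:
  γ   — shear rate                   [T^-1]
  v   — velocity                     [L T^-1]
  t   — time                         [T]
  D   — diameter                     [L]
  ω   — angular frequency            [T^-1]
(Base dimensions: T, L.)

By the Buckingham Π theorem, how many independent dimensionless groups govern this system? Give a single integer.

Exponent matrix [T,L] × [γ,v,t,D,ω]:
  T: [-1 -1  1  0 -1]
  L: [ 0  1  0  1  0]
Row reduction gives pivot columns γ,v; rank = 2
5 vars − rank 2 = 3 Π groups

3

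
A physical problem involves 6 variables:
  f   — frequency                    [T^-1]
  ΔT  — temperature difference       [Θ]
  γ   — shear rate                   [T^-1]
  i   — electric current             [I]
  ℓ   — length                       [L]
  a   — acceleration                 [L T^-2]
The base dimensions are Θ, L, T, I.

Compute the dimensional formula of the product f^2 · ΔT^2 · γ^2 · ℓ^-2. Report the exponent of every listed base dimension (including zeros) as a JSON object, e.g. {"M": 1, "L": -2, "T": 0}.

{"Θ": 2, "L": -2, "T": -4, "I": 0}

Exponent matrix [Θ,L,T,I] × [f,ΔT,γ,i,ℓ,a]:
  Θ: [ 0  1  0  0  0  0]
  L: [ 0  0  0  0  1  1]
  T: [-1  0 -1  0  0 -2]
  I: [ 0  0  0  1  0  0]
  [Θ]: (2)·0+(2)·1+(2)·0+(-2)·0 = 2
  [L]: (2)·0+(2)·0+(2)·0+(-2)·1 = -2
  [T]: (2)·-1+(2)·0+(2)·-1+(-2)·0 = -4
  [I]: (2)·0+(2)·0+(2)·0+(-2)·0 = 0
⇒ Θ^2 L^-2 T^-4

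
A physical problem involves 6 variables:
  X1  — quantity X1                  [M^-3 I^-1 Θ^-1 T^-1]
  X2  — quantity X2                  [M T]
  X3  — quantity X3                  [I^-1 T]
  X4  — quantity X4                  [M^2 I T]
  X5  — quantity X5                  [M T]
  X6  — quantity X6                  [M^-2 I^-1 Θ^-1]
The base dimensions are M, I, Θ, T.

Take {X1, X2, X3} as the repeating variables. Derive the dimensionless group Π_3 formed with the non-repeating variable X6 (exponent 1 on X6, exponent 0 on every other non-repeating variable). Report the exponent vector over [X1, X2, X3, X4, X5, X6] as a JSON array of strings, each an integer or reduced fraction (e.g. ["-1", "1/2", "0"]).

["-1", "-1", "0", "0", "0", "1"]

Dimensional matrix (M×I×Θ×T by X1×X2×X3×X4×X5×X6):
  M: [-3  1  0  2  1 -2]
  I: [-1  0 -1  1  0 -1]
  Θ: [-1  0  0  0  0 -1]
  T: [-1  1  1  1  1  0]
RREF → pivots at {X1,X2,X3} ⇒ r = 3
Pivot set = {X1,X2,X3}, free = {X4,X5,X6}
RREF:
  r0: [   1    0    0    0    0    1]
  r1: [   0    1    0    2    1    1]
  r2: [   0    0    1   -1    0    0]
  r3: [   0    0    0    0    0    0]
Fix exponent of X6 at 1, X4 at 0, X5 at 0; solve each RREF row for its pivot's exponent:
  r0: exp(X1) + (1)·1 = 0 ⇒ exp(X1) = -1
  r1: exp(X2) + (1)·1 = 0 ⇒ exp(X2) = -1
  r2: exp(X3) + (0)·1 = 0 ⇒ exp(X3) = 0
Π_3 = X1^-1 · X2^-1 · X6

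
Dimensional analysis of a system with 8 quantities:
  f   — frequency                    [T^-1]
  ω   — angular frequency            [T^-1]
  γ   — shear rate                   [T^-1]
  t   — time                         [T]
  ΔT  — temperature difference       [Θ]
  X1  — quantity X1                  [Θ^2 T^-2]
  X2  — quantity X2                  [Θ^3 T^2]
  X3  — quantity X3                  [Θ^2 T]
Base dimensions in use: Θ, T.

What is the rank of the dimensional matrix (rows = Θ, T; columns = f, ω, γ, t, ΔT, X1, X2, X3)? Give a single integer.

2

Write exponents as rows Θ,T / cols f,ω,γ,t,ΔT,X1,X2,X3:
  Θ: [ 0  0  0  0  1  2  3  2]
  T: [-1 -1 -1  1  0 -2  2  1]
Echelon form has 2 nonzero rows (pivots: f,ΔT)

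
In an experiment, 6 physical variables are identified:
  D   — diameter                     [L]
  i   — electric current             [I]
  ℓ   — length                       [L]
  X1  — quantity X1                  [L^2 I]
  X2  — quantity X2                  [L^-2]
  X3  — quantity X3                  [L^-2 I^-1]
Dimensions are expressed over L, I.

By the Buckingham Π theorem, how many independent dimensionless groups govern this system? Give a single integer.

Dimensional matrix (L×I by D×i×ℓ×X1×X2×X3):
  L: [ 1  0  1  2 -2 -2]
  I: [ 0  1  0  1  0 -1]
Row reduction gives pivot columns D,i; rank = 2
Π count = n − r = 6 − 2 = 4

4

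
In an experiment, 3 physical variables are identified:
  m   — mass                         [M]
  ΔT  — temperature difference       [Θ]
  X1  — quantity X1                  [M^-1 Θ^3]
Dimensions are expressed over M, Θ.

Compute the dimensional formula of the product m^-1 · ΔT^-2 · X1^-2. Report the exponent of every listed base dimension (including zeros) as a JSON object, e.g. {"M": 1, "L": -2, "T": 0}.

Write exponents as rows M,Θ / cols m,ΔT,X1:
  M: [ 1  0 -1]
  Θ: [ 0  1  3]
  [M]: (-1)·1+(-2)·0+(-2)·-1 = 1
  [Θ]: (-1)·0+(-2)·1+(-2)·3 = -8
⇒ M Θ^-8

{"M": 1, "Θ": -8}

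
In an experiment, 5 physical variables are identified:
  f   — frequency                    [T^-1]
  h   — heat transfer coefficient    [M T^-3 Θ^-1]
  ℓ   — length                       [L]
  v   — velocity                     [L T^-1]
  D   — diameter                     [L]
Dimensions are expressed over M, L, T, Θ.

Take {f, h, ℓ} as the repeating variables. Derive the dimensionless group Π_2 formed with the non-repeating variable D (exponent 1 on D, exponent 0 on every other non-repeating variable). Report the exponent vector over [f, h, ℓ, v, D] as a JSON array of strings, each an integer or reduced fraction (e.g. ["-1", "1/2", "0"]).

["0", "0", "-1", "0", "1"]

Write exponents as rows M,L,T,Θ / cols f,h,ℓ,v,D:
  M: [ 0  1  0  0  0]
  L: [ 0  0  1  1  1]
  T: [-1 -3  0 -1  0]
  Θ: [ 0 -1  0  0  0]
Echelon form has 3 nonzero rows (pivots: f,h,ℓ)
Pivot set = {f,h,ℓ}, free = {v,D}
RREF:
  r0: [   1    0    0    1    0]
  r1: [   0    1    0    0    0]
  r2: [   0    0    1    1    1]
  r3: [   0    0    0    0    0]
Fix exponent of D at 1, v at 0; solve each RREF row for its pivot's exponent:
  r0: exp(f) + (0)·1 = 0 ⇒ exp(f) = 0
  r1: exp(h) + (0)·1 = 0 ⇒ exp(h) = 0
  r2: exp(ℓ) + (1)·1 = 0 ⇒ exp(ℓ) = -1
Π_2 = ℓ^-1 · D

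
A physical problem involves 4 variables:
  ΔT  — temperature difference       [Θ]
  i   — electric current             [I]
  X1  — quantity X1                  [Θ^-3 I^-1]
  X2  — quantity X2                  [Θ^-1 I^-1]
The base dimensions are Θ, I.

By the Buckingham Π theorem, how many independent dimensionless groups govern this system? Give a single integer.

Dimensional matrix (Θ×I by ΔT×i×X1×X2):
  Θ: [ 1  0 -3 -1]
  I: [ 0  1 -1 -1]
RREF → pivots at {ΔT,i} ⇒ r = 2
4 vars − rank 2 = 2 Π groups

2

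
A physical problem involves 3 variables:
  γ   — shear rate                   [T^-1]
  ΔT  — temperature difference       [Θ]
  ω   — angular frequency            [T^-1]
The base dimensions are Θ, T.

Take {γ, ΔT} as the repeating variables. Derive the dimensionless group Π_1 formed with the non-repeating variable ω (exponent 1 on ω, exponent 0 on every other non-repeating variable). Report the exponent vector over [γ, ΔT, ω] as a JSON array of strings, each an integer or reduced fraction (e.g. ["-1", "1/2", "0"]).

["-1", "0", "1"]

Dimensional matrix (Θ×T by γ×ΔT×ω):
  Θ: [ 0  1  0]
  T: [-1  0 -1]
Echelon form has 2 nonzero rows (pivots: γ,ΔT)
Pivot set = {γ,ΔT}, free = {ω}
RREF:
  r0: [   1    0    1]
  r1: [   0    1    0]
Fix exponent of ω at 1; solve each RREF row for its pivot's exponent:
  r0: exp(γ) + (1)·1 = 0 ⇒ exp(γ) = -1
  r1: exp(ΔT) + (0)·1 = 0 ⇒ exp(ΔT) = 0
Π_1 = γ^-1 · ω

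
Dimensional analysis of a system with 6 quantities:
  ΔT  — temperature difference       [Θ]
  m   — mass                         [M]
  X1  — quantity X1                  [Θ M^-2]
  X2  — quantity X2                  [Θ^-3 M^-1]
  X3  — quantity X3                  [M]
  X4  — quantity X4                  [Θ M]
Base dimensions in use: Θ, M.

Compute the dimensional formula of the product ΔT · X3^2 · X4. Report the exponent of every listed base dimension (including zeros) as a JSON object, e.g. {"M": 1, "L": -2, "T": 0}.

{"Θ": 2, "M": 3}

Dimensional matrix (Θ×M by ΔT×m×X1×X2×X3×X4):
  Θ: [ 1  0  1 -3  0  1]
  M: [ 0  1 -2 -1  1  1]
  [Θ]: (1)·1+(2)·0+(1)·1 = 2
  [M]: (1)·0+(2)·1+(1)·1 = 3
⇒ Θ^2 M^3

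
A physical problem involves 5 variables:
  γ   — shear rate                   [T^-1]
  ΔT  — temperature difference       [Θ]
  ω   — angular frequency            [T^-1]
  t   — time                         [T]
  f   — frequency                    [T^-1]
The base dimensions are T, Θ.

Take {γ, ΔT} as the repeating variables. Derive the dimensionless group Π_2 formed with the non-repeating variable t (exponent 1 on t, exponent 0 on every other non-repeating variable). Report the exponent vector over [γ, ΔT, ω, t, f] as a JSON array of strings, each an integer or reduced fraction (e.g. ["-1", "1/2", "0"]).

Dimensional matrix (T×Θ by γ×ΔT×ω×t×f):
  T: [-1  0 -1  1 -1]
  Θ: [ 0  1  0  0  0]
RREF → pivots at {γ,ΔT} ⇒ r = 2
Pivot set = {γ,ΔT}, free = {ω,t,f}
RREF:
  r0: [   1    0    1   -1    1]
  r1: [   0    1    0    0    0]
Fix exponent of t at 1, ω at 0, f at 0; solve each RREF row for its pivot's exponent:
  r0: exp(γ) + (-1)·1 = 0 ⇒ exp(γ) = 1
  r1: exp(ΔT) + (0)·1 = 0 ⇒ exp(ΔT) = 0
Π_2 = γ · t

["1", "0", "0", "1", "0"]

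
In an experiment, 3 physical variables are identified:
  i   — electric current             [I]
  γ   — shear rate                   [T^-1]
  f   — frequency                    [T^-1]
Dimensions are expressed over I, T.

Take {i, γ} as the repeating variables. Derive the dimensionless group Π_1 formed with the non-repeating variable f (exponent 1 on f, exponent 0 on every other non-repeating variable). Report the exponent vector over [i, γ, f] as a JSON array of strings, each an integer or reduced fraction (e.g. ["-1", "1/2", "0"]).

["0", "-1", "1"]

Dimensional matrix (I×T by i×γ×f):
  I: [ 1  0  0]
  T: [ 0 -1 -1]
Echelon form has 2 nonzero rows (pivots: i,γ)
Pivot set = {i,γ}, free = {f}
RREF:
  r0: [   1    0    0]
  r1: [   0    1    1]
Fix exponent of f at 1; solve each RREF row for its pivot's exponent:
  r0: exp(i) + (0)·1 = 0 ⇒ exp(i) = 0
  r1: exp(γ) + (1)·1 = 0 ⇒ exp(γ) = -1
Π_1 = γ^-1 · f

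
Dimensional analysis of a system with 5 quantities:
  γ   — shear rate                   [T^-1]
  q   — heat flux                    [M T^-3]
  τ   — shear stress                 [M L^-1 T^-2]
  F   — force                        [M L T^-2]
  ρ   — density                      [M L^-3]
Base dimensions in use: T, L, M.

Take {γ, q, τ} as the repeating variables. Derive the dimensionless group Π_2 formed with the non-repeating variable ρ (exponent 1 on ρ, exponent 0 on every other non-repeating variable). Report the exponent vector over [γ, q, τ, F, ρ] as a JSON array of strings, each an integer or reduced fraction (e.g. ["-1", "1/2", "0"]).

Write exponents as rows T,L,M / cols γ,q,τ,F,ρ:
  T: [-1 -3 -2 -2  0]
  L: [ 0  0 -1  1 -3]
  M: [ 0  1  1  1  1]
RREF → pivots at {γ,q,τ} ⇒ r = 3
Pivot set = {γ,q,τ}, free = {F,ρ}
RREF:
  r0: [   1    0    0   -2    0]
  r1: [   0    1    0    2   -2]
  r2: [   0    0    1   -1    3]
Fix exponent of ρ at 1, F at 0; solve each RREF row for its pivot's exponent:
  r0: exp(γ) + (0)·1 = 0 ⇒ exp(γ) = 0
  r1: exp(q) + (-2)·1 = 0 ⇒ exp(q) = 2
  r2: exp(τ) + (3)·1 = 0 ⇒ exp(τ) = -3
Π_2 = q^2 · τ^-3 · ρ

["0", "2", "-3", "0", "1"]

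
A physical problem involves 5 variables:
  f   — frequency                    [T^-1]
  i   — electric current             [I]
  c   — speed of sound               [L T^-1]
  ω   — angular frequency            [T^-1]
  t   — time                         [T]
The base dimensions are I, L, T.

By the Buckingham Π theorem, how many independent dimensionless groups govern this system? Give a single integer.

Dimensional matrix (I×L×T by f×i×c×ω×t):
  I: [ 0  1  0  0  0]
  L: [ 0  0  1  0  0]
  T: [-1  0 -1 -1  1]
RREF → pivots at {f,i,c} ⇒ r = 3
n=5, r=3 ⇒ 2 dimensionless groups

2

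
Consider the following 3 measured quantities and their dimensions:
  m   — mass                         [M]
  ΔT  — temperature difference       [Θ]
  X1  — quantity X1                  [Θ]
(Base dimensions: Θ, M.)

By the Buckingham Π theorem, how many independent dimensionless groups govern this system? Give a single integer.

1

Exponent matrix [Θ,M] × [m,ΔT,X1]:
  Θ: [ 0  1  1]
  M: [ 1  0  0]
Echelon form has 2 nonzero rows (pivots: m,ΔT)
n=3, r=2 ⇒ 1 dimensionless group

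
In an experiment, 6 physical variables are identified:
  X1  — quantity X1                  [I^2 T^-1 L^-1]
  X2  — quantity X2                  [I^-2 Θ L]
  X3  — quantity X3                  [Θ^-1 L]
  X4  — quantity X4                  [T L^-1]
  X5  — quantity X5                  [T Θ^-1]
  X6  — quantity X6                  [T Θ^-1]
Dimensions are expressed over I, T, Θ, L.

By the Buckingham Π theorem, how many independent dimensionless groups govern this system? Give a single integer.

Exponent matrix [I,T,Θ,L] × [X1,X2,X3,X4,X5,X6]:
  I: [ 2 -2  0  0  0  0]
  T: [-1  0  0  1  1  1]
  Θ: [ 0  1 -1  0 -1 -1]
  L: [-1  1  1 -1  0  0]
RREF → pivots at {X1,X2,X3} ⇒ r = 3
Π count = n − r = 6 − 3 = 3

3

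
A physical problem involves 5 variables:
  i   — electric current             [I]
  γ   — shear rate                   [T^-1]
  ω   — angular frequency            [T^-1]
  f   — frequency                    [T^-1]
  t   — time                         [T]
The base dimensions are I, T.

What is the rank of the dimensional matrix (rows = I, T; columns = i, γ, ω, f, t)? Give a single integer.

Dimensional matrix (I×T by i×γ×ω×f×t):
  I: [ 1  0  0  0  0]
  T: [ 0 -1 -1 -1  1]
Row reduction gives pivot columns i,γ; rank = 2

2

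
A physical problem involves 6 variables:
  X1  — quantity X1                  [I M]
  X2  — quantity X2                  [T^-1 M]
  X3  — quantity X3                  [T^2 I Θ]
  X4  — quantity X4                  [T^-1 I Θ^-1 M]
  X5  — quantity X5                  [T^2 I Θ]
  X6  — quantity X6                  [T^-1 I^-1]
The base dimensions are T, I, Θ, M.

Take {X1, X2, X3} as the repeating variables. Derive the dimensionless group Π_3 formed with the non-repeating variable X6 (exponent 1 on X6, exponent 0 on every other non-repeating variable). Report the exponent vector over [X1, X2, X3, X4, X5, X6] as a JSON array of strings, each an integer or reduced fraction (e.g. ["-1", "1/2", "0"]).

["1", "-1", "0", "0", "0", "1"]

Exponent matrix [T,I,Θ,M] × [X1,X2,X3,X4,X5,X6]:
  T: [ 0 -1  2 -1  2 -1]
  I: [ 1  0  1  1  1 -1]
  Θ: [ 0  0  1 -1  1  0]
  M: [ 1  1  0  1  0  0]
Echelon form has 3 nonzero rows (pivots: X1,X2,X3)
Repeat: X1,X2,X3; free: X4,X5,X6
RREF:
  r0: [   1    0    0    2    0   -1]
  r1: [   0    1    0   -1    0    1]
  r2: [   0    0    1   -1    1    0]
  r3: [   0    0    0    0    0    0]
Fix exponent of X6 at 1, X4 at 0, X5 at 0; solve each RREF row for its pivot's exponent:
  r0: exp(X1) + (-1)·1 = 0 ⇒ exp(X1) = 1
  r1: exp(X2) + (1)·1 = 0 ⇒ exp(X2) = -1
  r2: exp(X3) + (0)·1 = 0 ⇒ exp(X3) = 0
Π_3 = X1 · X2^-1 · X6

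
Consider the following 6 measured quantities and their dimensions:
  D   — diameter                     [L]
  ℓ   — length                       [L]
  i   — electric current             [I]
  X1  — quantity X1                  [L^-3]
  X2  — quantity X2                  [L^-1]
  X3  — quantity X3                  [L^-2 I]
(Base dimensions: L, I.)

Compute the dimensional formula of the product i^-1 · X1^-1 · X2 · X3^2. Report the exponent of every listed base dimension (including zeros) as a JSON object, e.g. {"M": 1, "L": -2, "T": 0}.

Dimensional matrix (L×I by D×ℓ×i×X1×X2×X3):
  L: [ 1  1  0 -3 -1 -2]
  I: [ 0  0  1  0  0  1]
  [L]: (-1)·0+(-1)·-3+(1)·-1+(2)·-2 = -2
  [I]: (-1)·1+(-1)·0+(1)·0+(2)·1 = 1
⇒ L^-2 I

{"L": -2, "I": 1}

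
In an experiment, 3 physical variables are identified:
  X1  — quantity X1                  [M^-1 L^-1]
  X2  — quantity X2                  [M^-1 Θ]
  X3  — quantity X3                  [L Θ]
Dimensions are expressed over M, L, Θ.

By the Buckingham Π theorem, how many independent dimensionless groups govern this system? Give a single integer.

1

Write exponents as rows M,L,Θ / cols X1,X2,X3:
  M: [-1 -1  0]
  L: [-1  0  1]
  Θ: [ 0  1  1]
RREF → pivots at {X1,X2} ⇒ r = 2
n=3, r=2 ⇒ 1 dimensionless group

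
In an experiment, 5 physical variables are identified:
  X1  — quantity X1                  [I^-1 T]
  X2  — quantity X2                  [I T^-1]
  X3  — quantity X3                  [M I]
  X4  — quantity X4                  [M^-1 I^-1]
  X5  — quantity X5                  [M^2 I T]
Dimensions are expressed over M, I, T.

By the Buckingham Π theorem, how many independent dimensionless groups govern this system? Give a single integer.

3

Write exponents as rows M,I,T / cols X1,X2,X3,X4,X5:
  M: [ 0  0  1 -1  2]
  I: [-1  1  1 -1  1]
  T: [ 1 -1  0  0  1]
Echelon form has 2 nonzero rows (pivots: X1,X3)
5 vars − rank 2 = 3 Π groups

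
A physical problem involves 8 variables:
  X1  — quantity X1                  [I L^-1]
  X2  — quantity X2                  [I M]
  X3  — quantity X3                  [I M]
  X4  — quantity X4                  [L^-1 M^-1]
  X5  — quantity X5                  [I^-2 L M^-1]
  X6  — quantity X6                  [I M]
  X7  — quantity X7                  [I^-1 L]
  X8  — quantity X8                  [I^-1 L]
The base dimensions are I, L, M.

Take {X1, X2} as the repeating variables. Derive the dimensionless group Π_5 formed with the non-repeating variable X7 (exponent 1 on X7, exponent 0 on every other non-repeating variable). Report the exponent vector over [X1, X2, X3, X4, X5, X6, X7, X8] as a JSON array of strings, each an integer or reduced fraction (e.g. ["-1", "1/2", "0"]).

Write exponents as rows I,L,M / cols X1,X2,X3,X4,X5,X6,X7,X8:
  I: [ 1  1  1  0 -2  1 -1 -1]
  L: [-1  0  0 -1  1  0  1  1]
  M: [ 0  1  1 -1 -1  1  0  0]
Row reduction gives pivot columns X1,X2; rank = 2
Repeat: X1,X2; free: X3,X4,X5,X6,X7,X8
RREF:
  r0: [   1    0    0    1   -1    0   -1   -1]
  r1: [   0    1    1   -1   -1    1    0    0]
  r2: [   0    0    0    0    0    0    0    0]
Fix exponent of X7 at 1, X3 at 0, X4 at 0, X5 at 0, X6 at 0, X8 at 0; solve each RREF row for its pivot's exponent:
  r0: exp(X1) + (-1)·1 = 0 ⇒ exp(X1) = 1
  r1: exp(X2) + (0)·1 = 0 ⇒ exp(X2) = 0
Π_5 = X1 · X7

["1", "0", "0", "0", "0", "0", "1", "0"]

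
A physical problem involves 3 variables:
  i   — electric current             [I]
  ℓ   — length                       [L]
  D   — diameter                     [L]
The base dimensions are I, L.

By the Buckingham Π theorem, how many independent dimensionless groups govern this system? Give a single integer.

Exponent matrix [I,L] × [i,ℓ,D]:
  I: [ 1  0  0]
  L: [ 0  1  1]
Row reduction gives pivot columns i,ℓ; rank = 2
Π count = n − r = 3 − 2 = 1

1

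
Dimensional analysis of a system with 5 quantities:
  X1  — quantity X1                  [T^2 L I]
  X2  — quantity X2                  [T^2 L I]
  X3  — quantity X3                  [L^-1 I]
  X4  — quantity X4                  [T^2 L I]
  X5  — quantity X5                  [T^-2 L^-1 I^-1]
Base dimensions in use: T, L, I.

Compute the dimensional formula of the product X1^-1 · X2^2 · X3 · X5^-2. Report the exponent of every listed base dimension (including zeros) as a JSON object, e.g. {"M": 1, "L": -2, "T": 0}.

{"T": 6, "L": 2, "I": 4}

Write exponents as rows T,L,I / cols X1,X2,X3,X4,X5:
  T: [ 2  2  0  2 -2]
  L: [ 1  1 -1  1 -1]
  I: [ 1  1  1  1 -1]
  [T]: (-1)·2+(2)·2+(1)·0+(-2)·-2 = 6
  [L]: (-1)·1+(2)·1+(1)·-1+(-2)·-1 = 2
  [I]: (-1)·1+(2)·1+(1)·1+(-2)·-1 = 4
⇒ T^6 L^2 I^4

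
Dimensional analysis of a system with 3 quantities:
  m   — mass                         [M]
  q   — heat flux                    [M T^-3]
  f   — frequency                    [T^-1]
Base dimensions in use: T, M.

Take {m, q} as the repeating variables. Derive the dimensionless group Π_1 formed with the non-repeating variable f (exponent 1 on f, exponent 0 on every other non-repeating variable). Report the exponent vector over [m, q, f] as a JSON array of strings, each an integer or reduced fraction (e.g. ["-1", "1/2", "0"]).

["1/3", "-1/3", "1"]

Dimensional matrix (T×M by m×q×f):
  T: [ 0 -3 -1]
  M: [ 1  1  0]
RREF → pivots at {m,q} ⇒ r = 2
Pivot set = {m,q}, free = {f}
RREF:
  r0: [   1    0 -1/3]
  r1: [   0    1  1/3]
Fix exponent of f at 1; solve each RREF row for its pivot's exponent:
  r0: exp(m) + (-1/3)·1 = 0 ⇒ exp(m) = 1/3
  r1: exp(q) + (1/3)·1 = 0 ⇒ exp(q) = -1/3
Π_1 = m^(1/3) · q^(-1/3) · f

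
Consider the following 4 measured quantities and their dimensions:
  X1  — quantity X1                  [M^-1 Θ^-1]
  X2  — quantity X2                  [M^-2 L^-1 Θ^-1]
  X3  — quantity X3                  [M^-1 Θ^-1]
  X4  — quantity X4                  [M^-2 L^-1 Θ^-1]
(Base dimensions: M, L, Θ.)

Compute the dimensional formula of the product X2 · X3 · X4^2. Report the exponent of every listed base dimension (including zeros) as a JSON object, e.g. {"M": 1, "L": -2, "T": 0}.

Exponent matrix [M,L,Θ] × [X1,X2,X3,X4]:
  M: [-1 -2 -1 -2]
  L: [ 0 -1  0 -1]
  Θ: [-1 -1 -1 -1]
  [M]: (1)·-2+(1)·-1+(2)·-2 = -7
  [L]: (1)·-1+(1)·0+(2)·-1 = -3
  [Θ]: (1)·-1+(1)·-1+(2)·-1 = -4
⇒ M^-7 L^-3 Θ^-4

{"M": -7, "L": -3, "Θ": -4}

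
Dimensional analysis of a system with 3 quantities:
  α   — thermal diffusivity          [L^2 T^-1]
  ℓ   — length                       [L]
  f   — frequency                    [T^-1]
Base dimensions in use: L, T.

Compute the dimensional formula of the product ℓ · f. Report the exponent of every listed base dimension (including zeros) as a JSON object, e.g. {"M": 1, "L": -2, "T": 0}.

Write exponents as rows L,T / cols α,ℓ,f:
  L: [ 2  1  0]
  T: [-1  0 -1]
  [L]: (1)·1+(1)·0 = 1
  [T]: (1)·0+(1)·-1 = -1
⇒ L T^-1

{"L": 1, "T": -1}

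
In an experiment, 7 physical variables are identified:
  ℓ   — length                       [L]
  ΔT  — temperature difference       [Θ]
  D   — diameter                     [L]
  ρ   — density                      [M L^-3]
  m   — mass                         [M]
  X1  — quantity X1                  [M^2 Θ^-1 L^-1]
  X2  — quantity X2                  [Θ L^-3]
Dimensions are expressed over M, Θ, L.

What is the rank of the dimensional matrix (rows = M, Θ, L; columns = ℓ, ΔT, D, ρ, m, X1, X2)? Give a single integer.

3

Exponent matrix [M,Θ,L] × [ℓ,ΔT,D,ρ,m,X1,X2]:
  M: [ 0  0  0  1  1  2  0]
  Θ: [ 0  1  0  0  0 -1  1]
  L: [ 1  0  1 -3  0 -1 -3]
RREF → pivots at {ℓ,ΔT,ρ} ⇒ r = 3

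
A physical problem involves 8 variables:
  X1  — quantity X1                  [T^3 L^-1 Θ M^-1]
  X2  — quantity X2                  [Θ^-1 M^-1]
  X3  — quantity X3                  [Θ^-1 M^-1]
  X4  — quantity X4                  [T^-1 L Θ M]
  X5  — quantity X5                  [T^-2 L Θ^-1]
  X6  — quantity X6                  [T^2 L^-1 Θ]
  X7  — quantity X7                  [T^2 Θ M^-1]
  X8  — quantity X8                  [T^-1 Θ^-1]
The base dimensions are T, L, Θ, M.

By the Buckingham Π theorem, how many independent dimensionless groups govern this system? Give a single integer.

Exponent matrix [T,L,Θ,M] × [X1,X2,X3,X4,X5,X6,X7,X8]:
  T: [ 3  0  0 -1 -2  2  2 -1]
  L: [-1  0  0  1  1 -1  0  0]
  Θ: [ 1 -1 -1  1 -1  1  1 -1]
  M: [-1 -1 -1  1  0  0 -1  0]
Row reduction gives pivot columns X1,X2,X4; rank = 3
Π count = n − r = 8 − 3 = 5

5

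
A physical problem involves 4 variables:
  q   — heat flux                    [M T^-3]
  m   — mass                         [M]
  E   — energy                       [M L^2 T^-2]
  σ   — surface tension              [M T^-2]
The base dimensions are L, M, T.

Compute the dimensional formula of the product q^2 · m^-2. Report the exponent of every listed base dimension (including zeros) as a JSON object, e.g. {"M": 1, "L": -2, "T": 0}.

{"L": 0, "M": 0, "T": -6}

Exponent matrix [L,M,T] × [q,m,E,σ]:
  L: [ 0  0  2  0]
  M: [ 1  1  1  1]
  T: [-3  0 -2 -2]
  [L]: (2)·0+(-2)·0 = 0
  [M]: (2)·1+(-2)·1 = 0
  [T]: (2)·-3+(-2)·0 = -6
⇒ T^-6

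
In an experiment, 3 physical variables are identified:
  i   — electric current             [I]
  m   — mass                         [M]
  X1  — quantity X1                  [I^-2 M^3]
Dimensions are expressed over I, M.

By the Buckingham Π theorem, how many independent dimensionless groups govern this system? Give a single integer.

1

Dimensional matrix (I×M by i×m×X1):
  I: [ 1  0 -2]
  M: [ 0  1  3]
Row reduction gives pivot columns i,m; rank = 2
n=3, r=2 ⇒ 1 dimensionless group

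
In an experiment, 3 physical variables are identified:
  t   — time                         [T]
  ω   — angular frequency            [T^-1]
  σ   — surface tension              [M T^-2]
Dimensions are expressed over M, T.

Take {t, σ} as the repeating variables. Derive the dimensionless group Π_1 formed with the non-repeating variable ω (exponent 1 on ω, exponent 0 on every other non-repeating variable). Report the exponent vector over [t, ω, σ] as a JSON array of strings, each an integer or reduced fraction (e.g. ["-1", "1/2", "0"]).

Write exponents as rows M,T / cols t,ω,σ:
  M: [ 0  0  1]
  T: [ 1 -1 -2]
RREF → pivots at {t,σ} ⇒ r = 2
Repeat: t,σ; free: ω
RREF:
  r0: [   1   -1    0]
  r1: [   0    0    1]
Fix exponent of ω at 1; solve each RREF row for its pivot's exponent:
  r0: exp(t) + (-1)·1 = 0 ⇒ exp(t) = 1
  r1: exp(σ) + (0)·1 = 0 ⇒ exp(σ) = 0
Π_1 = t · ω

["1", "1", "0"]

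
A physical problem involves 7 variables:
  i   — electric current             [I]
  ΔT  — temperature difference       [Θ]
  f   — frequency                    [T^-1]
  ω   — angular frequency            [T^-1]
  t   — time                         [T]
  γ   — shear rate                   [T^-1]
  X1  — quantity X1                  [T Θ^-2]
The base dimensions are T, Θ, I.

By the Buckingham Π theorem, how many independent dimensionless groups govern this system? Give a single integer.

4

Dimensional matrix (T×Θ×I by i×ΔT×f×ω×t×γ×X1):
  T: [ 0  0 -1 -1  1 -1  1]
  Θ: [ 0  1  0  0  0  0 -2]
  I: [ 1  0  0  0  0  0  0]
RREF → pivots at {i,ΔT,f} ⇒ r = 3
7 vars − rank 3 = 4 Π groups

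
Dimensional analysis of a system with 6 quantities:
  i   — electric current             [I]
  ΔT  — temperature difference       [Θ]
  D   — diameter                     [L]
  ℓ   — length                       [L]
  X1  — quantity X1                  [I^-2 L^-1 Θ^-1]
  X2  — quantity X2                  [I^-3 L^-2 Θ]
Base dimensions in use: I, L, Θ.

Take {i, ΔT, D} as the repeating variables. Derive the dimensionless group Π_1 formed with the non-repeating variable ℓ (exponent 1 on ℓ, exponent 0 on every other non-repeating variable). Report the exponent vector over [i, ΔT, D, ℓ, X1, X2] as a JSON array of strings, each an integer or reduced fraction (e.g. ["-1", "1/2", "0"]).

["0", "0", "-1", "1", "0", "0"]

Write exponents as rows I,L,Θ / cols i,ΔT,D,ℓ,X1,X2:
  I: [ 1  0  0  0 -2 -3]
  L: [ 0  0  1  1 -1 -2]
  Θ: [ 0  1  0  0 -1  1]
Echelon form has 3 nonzero rows (pivots: i,ΔT,D)
Repeat: i,ΔT,D; free: ℓ,X1,X2
RREF:
  r0: [   1    0    0    0   -2   -3]
  r1: [   0    1    0    0   -1    1]
  r2: [   0    0    1    1   -1   -2]
Fix exponent of ℓ at 1, X1 at 0, X2 at 0; solve each RREF row for its pivot's exponent:
  r0: exp(i) + (0)·1 = 0 ⇒ exp(i) = 0
  r1: exp(ΔT) + (0)·1 = 0 ⇒ exp(ΔT) = 0
  r2: exp(D) + (1)·1 = 0 ⇒ exp(D) = -1
Π_1 = D^-1 · ℓ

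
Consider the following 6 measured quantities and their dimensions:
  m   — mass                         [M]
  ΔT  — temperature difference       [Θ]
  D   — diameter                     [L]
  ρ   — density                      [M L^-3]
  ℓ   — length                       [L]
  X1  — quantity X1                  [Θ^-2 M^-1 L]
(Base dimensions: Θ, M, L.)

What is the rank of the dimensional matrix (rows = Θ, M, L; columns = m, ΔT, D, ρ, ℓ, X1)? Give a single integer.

Dimensional matrix (Θ×M×L by m×ΔT×D×ρ×ℓ×X1):
  Θ: [ 0  1  0  0  0 -2]
  M: [ 1  0  0  1  0 -1]
  L: [ 0  0  1 -3  1  1]
RREF → pivots at {m,ΔT,D} ⇒ r = 3

3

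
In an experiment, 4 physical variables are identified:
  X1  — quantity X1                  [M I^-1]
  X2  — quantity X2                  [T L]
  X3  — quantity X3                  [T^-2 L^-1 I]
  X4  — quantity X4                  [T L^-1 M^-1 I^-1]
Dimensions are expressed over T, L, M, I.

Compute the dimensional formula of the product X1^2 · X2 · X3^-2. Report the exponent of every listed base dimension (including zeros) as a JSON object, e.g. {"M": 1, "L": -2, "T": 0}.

{"T": 5, "L": 3, "M": 2, "I": -4}

Write exponents as rows T,L,M,I / cols X1,X2,X3,X4:
  T: [ 0  1 -2  1]
  L: [ 0  1 -1 -1]
  M: [ 1  0  0 -1]
  I: [-1  0  1 -1]
  [T]: (2)·0+(1)·1+(-2)·-2 = 5
  [L]: (2)·0+(1)·1+(-2)·-1 = 3
  [M]: (2)·1+(1)·0+(-2)·0 = 2
  [I]: (2)·-1+(1)·0+(-2)·1 = -4
⇒ T^5 L^3 M^2 I^-4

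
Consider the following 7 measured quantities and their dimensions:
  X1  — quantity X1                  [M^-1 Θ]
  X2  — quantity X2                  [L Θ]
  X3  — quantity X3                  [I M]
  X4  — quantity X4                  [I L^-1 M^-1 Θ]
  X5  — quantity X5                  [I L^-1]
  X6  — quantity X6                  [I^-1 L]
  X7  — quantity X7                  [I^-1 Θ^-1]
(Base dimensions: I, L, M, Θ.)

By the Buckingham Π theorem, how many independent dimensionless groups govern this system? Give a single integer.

4

Exponent matrix [I,L,M,Θ] × [X1,X2,X3,X4,X5,X6,X7]:
  I: [ 0  0  1  1  1 -1 -1]
  L: [ 0  1  0 -1 -1  1  0]
  M: [-1  0  1 -1  0  0  0]
  Θ: [ 1  1  0  1  0  0 -1]
RREF → pivots at {X1,X2,X3} ⇒ r = 3
n=7, r=3 ⇒ 4 dimensionless groups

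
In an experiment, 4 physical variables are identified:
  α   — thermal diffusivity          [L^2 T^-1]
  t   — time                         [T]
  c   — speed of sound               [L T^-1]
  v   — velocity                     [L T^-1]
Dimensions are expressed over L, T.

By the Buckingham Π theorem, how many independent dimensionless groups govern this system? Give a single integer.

Write exponents as rows L,T / cols α,t,c,v:
  L: [ 2  0  1  1]
  T: [-1  1 -1 -1]
Echelon form has 2 nonzero rows (pivots: α,t)
Π count = n − r = 4 − 2 = 2

2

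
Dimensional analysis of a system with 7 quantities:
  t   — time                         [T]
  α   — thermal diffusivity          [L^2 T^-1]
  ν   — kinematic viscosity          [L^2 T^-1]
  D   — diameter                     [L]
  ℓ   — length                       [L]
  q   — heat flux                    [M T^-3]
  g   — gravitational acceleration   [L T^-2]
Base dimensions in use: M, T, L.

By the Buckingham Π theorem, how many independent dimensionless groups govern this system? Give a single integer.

4

Exponent matrix [M,T,L] × [t,α,ν,D,ℓ,q,g]:
  M: [ 0  0  0  0  0  1  0]
  T: [ 1 -1 -1  0  0 -3 -2]
  L: [ 0  2  2  1  1  0  1]
Echelon form has 3 nonzero rows (pivots: t,α,q)
n=7, r=3 ⇒ 4 dimensionless groups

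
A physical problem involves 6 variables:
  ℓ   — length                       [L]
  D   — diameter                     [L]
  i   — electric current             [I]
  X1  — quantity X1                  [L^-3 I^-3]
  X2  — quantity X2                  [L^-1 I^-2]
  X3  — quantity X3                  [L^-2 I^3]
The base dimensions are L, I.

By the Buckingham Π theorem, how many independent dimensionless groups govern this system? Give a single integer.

4

Exponent matrix [L,I] × [ℓ,D,i,X1,X2,X3]:
  L: [ 1  1  0 -3 -1 -2]
  I: [ 0  0  1 -3 -2  3]
Row reduction gives pivot columns ℓ,i; rank = 2
6 vars − rank 2 = 4 Π groups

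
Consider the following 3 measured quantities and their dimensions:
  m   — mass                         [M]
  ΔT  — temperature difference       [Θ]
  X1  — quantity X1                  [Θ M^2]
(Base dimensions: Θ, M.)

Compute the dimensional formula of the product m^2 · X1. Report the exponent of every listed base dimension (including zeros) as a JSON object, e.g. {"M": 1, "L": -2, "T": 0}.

{"Θ": 1, "M": 4}

Write exponents as rows Θ,M / cols m,ΔT,X1:
  Θ: [ 0  1  1]
  M: [ 1  0  2]
  [Θ]: (2)·0+(1)·1 = 1
  [M]: (2)·1+(1)·2 = 4
⇒ Θ M^4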